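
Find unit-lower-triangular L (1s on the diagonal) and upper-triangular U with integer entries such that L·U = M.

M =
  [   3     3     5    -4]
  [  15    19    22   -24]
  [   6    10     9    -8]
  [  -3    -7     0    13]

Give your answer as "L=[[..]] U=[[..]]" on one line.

L=[[1,0,0,0],[5,1,0,0],[2,1,1,0],[-1,-1,1,1]] U=[[3,3,5,-4],[0,4,-3,-4],[0,0,2,4],[0,0,0,1]]

  row1 -= 5·row0 → [0,4,-3,-4]
  row2 -= 2·row0 → [0,4,-1,0]
  row3 -= -1·row0 → [0,-4,5,9]
  row2 -= 1·row1 → [0,0,2,4]
  row3 -= -1·row1 → [0,0,2,5]
  row3 -= 1·row2 → [0,0,0,1]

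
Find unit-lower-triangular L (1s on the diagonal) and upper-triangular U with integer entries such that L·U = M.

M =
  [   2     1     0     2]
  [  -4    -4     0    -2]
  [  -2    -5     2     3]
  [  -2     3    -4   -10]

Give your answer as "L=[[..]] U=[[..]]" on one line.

  R1 -= -2·R0 → [0,-2,0,2]
  R2 -= -1·R0 → [0,-4,2,5]
  R3 -= -1·R0 → [0,4,-4,-8]
  R2 -= 2·R1 → [0,0,2,1]
  R3 -= -2·R1 → [0,0,-4,-4]
  R3 -= -2·R2 → [0,0,0,-2]

L=[[1,0,0,0],[-2,1,0,0],[-1,2,1,0],[-1,-2,-2,1]] U=[[2,1,0,2],[0,-2,0,2],[0,0,2,1],[0,0,0,-2]]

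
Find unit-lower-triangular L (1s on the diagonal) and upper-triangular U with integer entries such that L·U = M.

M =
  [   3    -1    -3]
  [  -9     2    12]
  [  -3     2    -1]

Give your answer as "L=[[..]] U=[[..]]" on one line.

L=[[1,0,0],[-3,1,0],[-1,-1,1]] U=[[3,-1,-3],[0,-1,3],[0,0,-1]]

  row1 -= -3·row0 → [0,-1,3]
  row2 -= -1·row0 → [0,1,-4]
  row2 -= -1·row1 → [0,0,-1]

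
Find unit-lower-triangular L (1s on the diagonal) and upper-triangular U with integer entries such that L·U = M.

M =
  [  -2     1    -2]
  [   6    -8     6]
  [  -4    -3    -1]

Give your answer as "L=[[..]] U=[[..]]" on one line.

  R1 -= -3·R0 → [0,-5,0]
  R2 -= 2·R0 → [0,-5,3]
  R2 -= 1·R1 → [0,0,3]

L=[[1,0,0],[-3,1,0],[2,1,1]] U=[[-2,1,-2],[0,-5,0],[0,0,3]]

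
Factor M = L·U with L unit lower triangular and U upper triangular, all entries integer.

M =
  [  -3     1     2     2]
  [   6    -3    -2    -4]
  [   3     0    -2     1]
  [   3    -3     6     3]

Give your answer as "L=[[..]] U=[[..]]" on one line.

  row1 -= -2·row0 → [0,-1,2,0]
  row2 -= -1·row0 → [0,1,0,3]
  row3 -= -1·row0 → [0,-2,8,5]
  row2 -= -1·row1 → [0,0,2,3]
  row3 -= 2·row1 → [0,0,4,5]
  row3 -= 2·row2 → [0,0,0,-1]

L=[[1,0,0,0],[-2,1,0,0],[-1,-1,1,0],[-1,2,2,1]] U=[[-3,1,2,2],[0,-1,2,0],[0,0,2,3],[0,0,0,-1]]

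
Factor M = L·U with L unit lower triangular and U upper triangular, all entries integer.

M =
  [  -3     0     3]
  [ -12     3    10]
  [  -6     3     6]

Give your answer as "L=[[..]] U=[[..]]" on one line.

L=[[1,0,0],[4,1,0],[2,1,1]] U=[[-3,0,3],[0,3,-2],[0,0,2]]

  r1 -= 4·r0 → [0,3,-2]
  r2 -= 2·r0 → [0,3,0]
  r2 -= 1·r1 → [0,0,2]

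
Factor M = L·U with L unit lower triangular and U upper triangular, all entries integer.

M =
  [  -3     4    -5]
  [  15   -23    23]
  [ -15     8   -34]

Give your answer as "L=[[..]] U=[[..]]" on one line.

  row1 -= -5·row0 → [0,-3,-2]
  row2 -= 5·row0 → [0,-12,-9]
  row2 -= 4·row1 → [0,0,-1]

L=[[1,0,0],[-5,1,0],[5,4,1]] U=[[-3,4,-5],[0,-3,-2],[0,0,-1]]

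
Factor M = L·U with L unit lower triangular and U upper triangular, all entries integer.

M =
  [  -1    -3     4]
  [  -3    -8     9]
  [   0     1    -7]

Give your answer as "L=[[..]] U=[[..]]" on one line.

L=[[1,0,0],[3,1,0],[0,1,1]] U=[[-1,-3,4],[0,1,-3],[0,0,-4]]

  r1 -= 3·r0 → [0,1,-3]
  r2 -= 0·r0 → [0,1,-7]
  r2 -= 1·r1 → [0,0,-4]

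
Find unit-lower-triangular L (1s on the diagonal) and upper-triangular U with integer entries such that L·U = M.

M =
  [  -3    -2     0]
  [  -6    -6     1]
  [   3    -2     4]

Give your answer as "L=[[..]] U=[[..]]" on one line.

L=[[1,0,0],[2,1,0],[-1,2,1]] U=[[-3,-2,0],[0,-2,1],[0,0,2]]

  R1 -= 2·R0 → [0,-2,1]
  R2 -= -1·R0 → [0,-4,4]
  R2 -= 2·R1 → [0,0,2]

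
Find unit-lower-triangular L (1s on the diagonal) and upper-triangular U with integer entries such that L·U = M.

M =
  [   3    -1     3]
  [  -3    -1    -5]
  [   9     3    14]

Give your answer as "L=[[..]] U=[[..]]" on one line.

  r1 -= -1·r0 → [0,-2,-2]
  r2 -= 3·r0 → [0,6,5]
  r2 -= -3·r1 → [0,0,-1]

L=[[1,0,0],[-1,1,0],[3,-3,1]] U=[[3,-1,3],[0,-2,-2],[0,0,-1]]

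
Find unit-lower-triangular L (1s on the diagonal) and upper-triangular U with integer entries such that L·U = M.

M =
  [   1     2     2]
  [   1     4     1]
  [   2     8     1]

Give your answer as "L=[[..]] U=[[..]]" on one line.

L=[[1,0,0],[1,1,0],[2,2,1]] U=[[1,2,2],[0,2,-1],[0,0,-1]]

  R1 -= 1·R0 → [0,2,-1]
  R2 -= 2·R0 → [0,4,-3]
  R2 -= 2·R1 → [0,0,-1]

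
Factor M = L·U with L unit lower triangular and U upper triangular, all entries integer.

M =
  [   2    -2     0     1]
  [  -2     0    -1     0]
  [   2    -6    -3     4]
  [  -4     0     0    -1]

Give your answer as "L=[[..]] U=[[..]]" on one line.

L=[[1,0,0,0],[-1,1,0,0],[1,2,1,0],[-2,2,-2,1]] U=[[2,-2,0,1],[0,-2,-1,1],[0,0,-1,1],[0,0,0,1]]

  r1 -= -1·r0 → [0,-2,-1,1]
  r2 -= 1·r0 → [0,-4,-3,3]
  r3 -= -2·r0 → [0,-4,0,1]
  r2 -= 2·r1 → [0,0,-1,1]
  r3 -= 2·r1 → [0,0,2,-1]
  r3 -= -2·r2 → [0,0,0,1]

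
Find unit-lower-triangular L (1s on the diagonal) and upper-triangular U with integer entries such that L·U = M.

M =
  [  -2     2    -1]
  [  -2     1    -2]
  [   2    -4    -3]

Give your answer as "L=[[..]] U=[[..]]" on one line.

L=[[1,0,0],[1,1,0],[-1,2,1]] U=[[-2,2,-1],[0,-1,-1],[0,0,-2]]

  row1 -= 1·row0 → [0,-1,-1]
  row2 -= -1·row0 → [0,-2,-4]
  row2 -= 2·row1 → [0,0,-2]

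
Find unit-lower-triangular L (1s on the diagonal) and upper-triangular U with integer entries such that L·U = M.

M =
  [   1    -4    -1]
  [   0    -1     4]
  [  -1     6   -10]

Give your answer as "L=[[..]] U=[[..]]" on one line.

  row1 -= 0·row0 → [0,-1,4]
  row2 -= -1·row0 → [0,2,-11]
  row2 -= -2·row1 → [0,0,-3]

L=[[1,0,0],[0,1,0],[-1,-2,1]] U=[[1,-4,-1],[0,-1,4],[0,0,-3]]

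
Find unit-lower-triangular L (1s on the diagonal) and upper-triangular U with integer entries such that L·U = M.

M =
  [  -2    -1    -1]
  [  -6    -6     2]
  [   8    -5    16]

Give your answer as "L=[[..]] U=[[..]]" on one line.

  row1 -= 3·row0 → [0,-3,5]
  row2 -= -4·row0 → [0,-9,12]
  row2 -= 3·row1 → [0,0,-3]

L=[[1,0,0],[3,1,0],[-4,3,1]] U=[[-2,-1,-1],[0,-3,5],[0,0,-3]]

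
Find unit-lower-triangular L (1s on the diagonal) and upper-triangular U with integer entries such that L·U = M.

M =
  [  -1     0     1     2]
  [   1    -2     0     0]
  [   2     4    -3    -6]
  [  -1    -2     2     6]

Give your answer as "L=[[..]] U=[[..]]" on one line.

  row1 -= -1·row0 → [0,-2,1,2]
  row2 -= -2·row0 → [0,4,-1,-2]
  row3 -= 1·row0 → [0,-2,1,4]
  row2 -= -2·row1 → [0,0,1,2]
  row3 -= 1·row1 → [0,0,0,2]
  row3 -= 0·row2 → [0,0,0,2]

L=[[1,0,0,0],[-1,1,0,0],[-2,-2,1,0],[1,1,0,1]] U=[[-1,0,1,2],[0,-2,1,2],[0,0,1,2],[0,0,0,2]]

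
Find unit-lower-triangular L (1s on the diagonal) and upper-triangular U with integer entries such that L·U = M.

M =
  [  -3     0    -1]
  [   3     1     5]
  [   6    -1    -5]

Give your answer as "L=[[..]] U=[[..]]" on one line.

L=[[1,0,0],[-1,1,0],[-2,-1,1]] U=[[-3,0,-1],[0,1,4],[0,0,-3]]

  r1 -= -1·r0 → [0,1,4]
  r2 -= -2·r0 → [0,-1,-7]
  r2 -= -1·r1 → [0,0,-3]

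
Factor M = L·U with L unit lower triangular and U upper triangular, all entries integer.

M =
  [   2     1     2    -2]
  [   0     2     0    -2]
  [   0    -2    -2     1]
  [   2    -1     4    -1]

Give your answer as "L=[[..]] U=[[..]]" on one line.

  row1 -= 0·row0 → [0,2,0,-2]
  row2 -= 0·row0 → [0,-2,-2,1]
  row3 -= 1·row0 → [0,-2,2,1]
  row2 -= -1·row1 → [0,0,-2,-1]
  row3 -= -1·row1 → [0,0,2,-1]
  row3 -= -1·row2 → [0,0,0,-2]

L=[[1,0,0,0],[0,1,0,0],[0,-1,1,0],[1,-1,-1,1]] U=[[2,1,2,-2],[0,2,0,-2],[0,0,-2,-1],[0,0,0,-2]]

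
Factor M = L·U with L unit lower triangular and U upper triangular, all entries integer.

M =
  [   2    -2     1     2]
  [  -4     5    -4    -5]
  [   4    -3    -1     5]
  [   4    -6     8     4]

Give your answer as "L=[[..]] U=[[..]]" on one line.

L=[[1,0,0,0],[-2,1,0,0],[2,1,1,0],[2,-2,-2,1]] U=[[2,-2,1,2],[0,1,-2,-1],[0,0,-1,2],[0,0,0,2]]

  r1 -= -2·r0 → [0,1,-2,-1]
  r2 -= 2·r0 → [0,1,-3,1]
  r3 -= 2·r0 → [0,-2,6,0]
  r2 -= 1·r1 → [0,0,-1,2]
  r3 -= -2·r1 → [0,0,2,-2]
  r3 -= -2·r2 → [0,0,0,2]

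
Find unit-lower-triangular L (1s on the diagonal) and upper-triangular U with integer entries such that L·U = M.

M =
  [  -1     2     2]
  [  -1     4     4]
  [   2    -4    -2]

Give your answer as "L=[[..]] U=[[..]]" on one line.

  r1 -= 1·r0 → [0,2,2]
  r2 -= -2·r0 → [0,0,2]
  r2 -= 0·r1 → [0,0,2]

L=[[1,0,0],[1,1,0],[-2,0,1]] U=[[-1,2,2],[0,2,2],[0,0,2]]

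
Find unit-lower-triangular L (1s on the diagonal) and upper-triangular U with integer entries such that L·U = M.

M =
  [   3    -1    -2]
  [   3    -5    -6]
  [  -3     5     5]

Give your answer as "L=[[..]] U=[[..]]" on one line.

L=[[1,0,0],[1,1,0],[-1,-1,1]] U=[[3,-1,-2],[0,-4,-4],[0,0,-1]]

  R1 -= 1·R0 → [0,-4,-4]
  R2 -= -1·R0 → [0,4,3]
  R2 -= -1·R1 → [0,0,-1]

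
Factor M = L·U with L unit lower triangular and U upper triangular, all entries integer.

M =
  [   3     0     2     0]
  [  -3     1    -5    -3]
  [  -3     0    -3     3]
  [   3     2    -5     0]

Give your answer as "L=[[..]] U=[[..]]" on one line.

L=[[1,0,0,0],[-1,1,0,0],[-1,0,1,0],[1,2,1,1]] U=[[3,0,2,0],[0,1,-3,-3],[0,0,-1,3],[0,0,0,3]]

  R1 -= -1·R0 → [0,1,-3,-3]
  R2 -= -1·R0 → [0,0,-1,3]
  R3 -= 1·R0 → [0,2,-7,0]
  R2 -= 0·R1 → [0,0,-1,3]
  R3 -= 2·R1 → [0,0,-1,6]
  R3 -= 1·R2 → [0,0,0,3]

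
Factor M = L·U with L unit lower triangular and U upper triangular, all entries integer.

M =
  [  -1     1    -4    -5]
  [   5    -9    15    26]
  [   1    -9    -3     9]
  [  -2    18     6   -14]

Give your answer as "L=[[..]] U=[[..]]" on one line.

L=[[1,0,0,0],[-5,1,0,0],[-1,2,1,0],[2,-4,-2,1]] U=[[-1,1,-4,-5],[0,-4,-5,1],[0,0,3,2],[0,0,0,4]]

  R1 -= -5·R0 → [0,-4,-5,1]
  R2 -= -1·R0 → [0,-8,-7,4]
  R3 -= 2·R0 → [0,16,14,-4]
  R2 -= 2·R1 → [0,0,3,2]
  R3 -= -4·R1 → [0,0,-6,0]
  R3 -= -2·R2 → [0,0,0,4]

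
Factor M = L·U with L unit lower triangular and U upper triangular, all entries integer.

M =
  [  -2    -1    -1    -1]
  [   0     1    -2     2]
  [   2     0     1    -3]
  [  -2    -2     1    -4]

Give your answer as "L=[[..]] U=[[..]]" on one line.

  R1 -= 0·R0 → [0,1,-2,2]
  R2 -= -1·R0 → [0,-1,0,-4]
  R3 -= 1·R0 → [0,-1,2,-3]
  R2 -= -1·R1 → [0,0,-2,-2]
  R3 -= -1·R1 → [0,0,0,-1]
  R3 -= 0·R2 → [0,0,0,-1]

L=[[1,0,0,0],[0,1,0,0],[-1,-1,1,0],[1,-1,0,1]] U=[[-2,-1,-1,-1],[0,1,-2,2],[0,0,-2,-2],[0,0,0,-1]]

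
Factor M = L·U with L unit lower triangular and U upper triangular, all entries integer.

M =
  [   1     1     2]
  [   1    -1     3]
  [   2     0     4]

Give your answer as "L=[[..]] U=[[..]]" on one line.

L=[[1,0,0],[1,1,0],[2,1,1]] U=[[1,1,2],[0,-2,1],[0,0,-1]]

  r1 -= 1·r0 → [0,-2,1]
  r2 -= 2·r0 → [0,-2,0]
  r2 -= 1·r1 → [0,0,-1]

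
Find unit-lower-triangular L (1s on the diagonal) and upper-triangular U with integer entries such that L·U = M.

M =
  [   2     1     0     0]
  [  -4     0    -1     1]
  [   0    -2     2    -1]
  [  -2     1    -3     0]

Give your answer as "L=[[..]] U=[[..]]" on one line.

L=[[1,0,0,0],[-2,1,0,0],[0,-1,1,0],[-1,1,-2,1]] U=[[2,1,0,0],[0,2,-1,1],[0,0,1,0],[0,0,0,-1]]

  r1 -= -2·r0 → [0,2,-1,1]
  r2 -= 0·r0 → [0,-2,2,-1]
  r3 -= -1·r0 → [0,2,-3,0]
  r2 -= -1·r1 → [0,0,1,0]
  r3 -= 1·r1 → [0,0,-2,-1]
  r3 -= -2·r2 → [0,0,0,-1]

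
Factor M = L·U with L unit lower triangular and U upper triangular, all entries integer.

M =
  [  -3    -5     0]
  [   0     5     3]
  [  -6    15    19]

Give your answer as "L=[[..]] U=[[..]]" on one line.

L=[[1,0,0],[0,1,0],[2,5,1]] U=[[-3,-5,0],[0,5,3],[0,0,4]]

  r1 -= 0·r0 → [0,5,3]
  r2 -= 2·r0 → [0,25,19]
  r2 -= 5·r1 → [0,0,4]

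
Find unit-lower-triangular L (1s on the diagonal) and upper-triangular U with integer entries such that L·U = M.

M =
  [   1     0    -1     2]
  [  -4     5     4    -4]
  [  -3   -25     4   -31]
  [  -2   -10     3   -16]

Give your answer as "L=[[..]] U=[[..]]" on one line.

  row1 -= -4·row0 → [0,5,0,4]
  row2 -= -3·row0 → [0,-25,1,-25]
  row3 -= -2·row0 → [0,-10,1,-12]
  row2 -= -5·row1 → [0,0,1,-5]
  row3 -= -2·row1 → [0,0,1,-4]
  row3 -= 1·row2 → [0,0,0,1]

L=[[1,0,0,0],[-4,1,0,0],[-3,-5,1,0],[-2,-2,1,1]] U=[[1,0,-1,2],[0,5,0,4],[0,0,1,-5],[0,0,0,1]]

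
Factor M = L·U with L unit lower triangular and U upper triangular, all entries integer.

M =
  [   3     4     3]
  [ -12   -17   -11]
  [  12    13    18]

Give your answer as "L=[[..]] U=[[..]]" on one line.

  R1 -= -4·R0 → [0,-1,1]
  R2 -= 4·R0 → [0,-3,6]
  R2 -= 3·R1 → [0,0,3]

L=[[1,0,0],[-4,1,0],[4,3,1]] U=[[3,4,3],[0,-1,1],[0,0,3]]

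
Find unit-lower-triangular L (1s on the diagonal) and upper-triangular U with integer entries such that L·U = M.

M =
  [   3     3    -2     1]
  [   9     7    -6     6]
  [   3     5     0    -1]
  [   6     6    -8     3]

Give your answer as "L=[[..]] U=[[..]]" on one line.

L=[[1,0,0,0],[3,1,0,0],[1,-1,1,0],[2,0,-2,1]] U=[[3,3,-2,1],[0,-2,0,3],[0,0,2,1],[0,0,0,3]]

  r1 -= 3·r0 → [0,-2,0,3]
  r2 -= 1·r0 → [0,2,2,-2]
  r3 -= 2·r0 → [0,0,-4,1]
  r2 -= -1·r1 → [0,0,2,1]
  r3 -= 0·r1 → [0,0,-4,1]
  r3 -= -2·r2 → [0,0,0,3]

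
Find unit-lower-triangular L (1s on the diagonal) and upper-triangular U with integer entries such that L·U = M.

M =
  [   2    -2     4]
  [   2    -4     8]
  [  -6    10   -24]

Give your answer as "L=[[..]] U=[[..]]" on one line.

L=[[1,0,0],[1,1,0],[-3,-2,1]] U=[[2,-2,4],[0,-2,4],[0,0,-4]]

  r1 -= 1·r0 → [0,-2,4]
  r2 -= -3·r0 → [0,4,-12]
  r2 -= -2·r1 → [0,0,-4]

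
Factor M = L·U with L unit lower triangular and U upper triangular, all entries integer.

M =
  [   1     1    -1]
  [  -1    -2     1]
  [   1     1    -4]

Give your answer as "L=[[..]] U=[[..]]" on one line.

L=[[1,0,0],[-1,1,0],[1,0,1]] U=[[1,1,-1],[0,-1,0],[0,0,-3]]

  R1 -= -1·R0 → [0,-1,0]
  R2 -= 1·R0 → [0,0,-3]
  R2 -= 0·R1 → [0,0,-3]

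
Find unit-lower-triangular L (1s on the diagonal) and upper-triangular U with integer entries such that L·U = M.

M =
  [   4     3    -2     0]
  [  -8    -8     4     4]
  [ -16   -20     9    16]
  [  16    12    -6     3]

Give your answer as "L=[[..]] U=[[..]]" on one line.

  row1 -= -2·row0 → [0,-2,0,4]
  row2 -= -4·row0 → [0,-8,1,16]
  row3 -= 4·row0 → [0,0,2,3]
  row2 -= 4·row1 → [0,0,1,0]
  row3 -= 0·row1 → [0,0,2,3]
  row3 -= 2·row2 → [0,0,0,3]

L=[[1,0,0,0],[-2,1,0,0],[-4,4,1,0],[4,0,2,1]] U=[[4,3,-2,0],[0,-2,0,4],[0,0,1,0],[0,0,0,3]]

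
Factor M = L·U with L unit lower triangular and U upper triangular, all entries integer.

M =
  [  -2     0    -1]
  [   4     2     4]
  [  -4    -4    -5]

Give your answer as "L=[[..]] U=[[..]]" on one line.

L=[[1,0,0],[-2,1,0],[2,-2,1]] U=[[-2,0,-1],[0,2,2],[0,0,1]]

  R1 -= -2·R0 → [0,2,2]
  R2 -= 2·R0 → [0,-4,-3]
  R2 -= -2·R1 → [0,0,1]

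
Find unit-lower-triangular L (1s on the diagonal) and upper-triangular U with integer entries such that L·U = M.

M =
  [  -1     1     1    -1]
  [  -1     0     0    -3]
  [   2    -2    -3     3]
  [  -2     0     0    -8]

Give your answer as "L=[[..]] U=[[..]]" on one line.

L=[[1,0,0,0],[1,1,0,0],[-2,0,1,0],[2,2,0,1]] U=[[-1,1,1,-1],[0,-1,-1,-2],[0,0,-1,1],[0,0,0,-2]]

  R1 -= 1·R0 → [0,-1,-1,-2]
  R2 -= -2·R0 → [0,0,-1,1]
  R3 -= 2·R0 → [0,-2,-2,-6]
  R2 -= 0·R1 → [0,0,-1,1]
  R3 -= 2·R1 → [0,0,0,-2]
  R3 -= 0·R2 → [0,0,0,-2]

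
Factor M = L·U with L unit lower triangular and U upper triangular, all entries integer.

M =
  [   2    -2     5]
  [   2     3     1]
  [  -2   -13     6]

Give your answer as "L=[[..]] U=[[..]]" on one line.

  row1 -= 1·row0 → [0,5,-4]
  row2 -= -1·row0 → [0,-15,11]
  row2 -= -3·row1 → [0,0,-1]

L=[[1,0,0],[1,1,0],[-1,-3,1]] U=[[2,-2,5],[0,5,-4],[0,0,-1]]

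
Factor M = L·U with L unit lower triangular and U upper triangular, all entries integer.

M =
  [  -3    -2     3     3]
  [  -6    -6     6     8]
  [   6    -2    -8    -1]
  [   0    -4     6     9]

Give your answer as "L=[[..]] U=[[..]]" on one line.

  row1 -= 2·row0 → [0,-2,0,2]
  row2 -= -2·row0 → [0,-6,-2,5]
  row3 -= 0·row0 → [0,-4,6,9]
  row2 -= 3·row1 → [0,0,-2,-1]
  row3 -= 2·row1 → [0,0,6,5]
  row3 -= -3·row2 → [0,0,0,2]

L=[[1,0,0,0],[2,1,0,0],[-2,3,1,0],[0,2,-3,1]] U=[[-3,-2,3,3],[0,-2,0,2],[0,0,-2,-1],[0,0,0,2]]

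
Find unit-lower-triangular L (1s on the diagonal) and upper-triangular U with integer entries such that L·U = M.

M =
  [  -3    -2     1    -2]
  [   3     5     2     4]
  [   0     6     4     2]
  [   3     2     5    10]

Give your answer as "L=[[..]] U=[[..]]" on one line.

L=[[1,0,0,0],[-1,1,0,0],[0,2,1,0],[-1,0,-3,1]] U=[[-3,-2,1,-2],[0,3,3,2],[0,0,-2,-2],[0,0,0,2]]

  R1 -= -1·R0 → [0,3,3,2]
  R2 -= 0·R0 → [0,6,4,2]
  R3 -= -1·R0 → [0,0,6,8]
  R2 -= 2·R1 → [0,0,-2,-2]
  R3 -= 0·R1 → [0,0,6,8]
  R3 -= -3·R2 → [0,0,0,2]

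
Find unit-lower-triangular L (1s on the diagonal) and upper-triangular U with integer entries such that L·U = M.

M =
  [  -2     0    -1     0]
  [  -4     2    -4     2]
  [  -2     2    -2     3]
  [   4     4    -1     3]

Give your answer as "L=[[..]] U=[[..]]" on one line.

L=[[1,0,0,0],[2,1,0,0],[1,1,1,0],[-2,2,1,1]] U=[[-2,0,-1,0],[0,2,-2,2],[0,0,1,1],[0,0,0,-2]]

  R1 -= 2·R0 → [0,2,-2,2]
  R2 -= 1·R0 → [0,2,-1,3]
  R3 -= -2·R0 → [0,4,-3,3]
  R2 -= 1·R1 → [0,0,1,1]
  R3 -= 2·R1 → [0,0,1,-1]
  R3 -= 1·R2 → [0,0,0,-2]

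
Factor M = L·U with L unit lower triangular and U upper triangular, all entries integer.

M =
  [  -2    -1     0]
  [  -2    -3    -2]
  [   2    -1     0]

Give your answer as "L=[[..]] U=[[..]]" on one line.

L=[[1,0,0],[1,1,0],[-1,1,1]] U=[[-2,-1,0],[0,-2,-2],[0,0,2]]

  r1 -= 1·r0 → [0,-2,-2]
  r2 -= -1·r0 → [0,-2,0]
  r2 -= 1·r1 → [0,0,2]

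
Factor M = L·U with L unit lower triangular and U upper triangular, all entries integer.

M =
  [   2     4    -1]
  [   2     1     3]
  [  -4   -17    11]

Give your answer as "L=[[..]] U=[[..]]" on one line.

  R1 -= 1·R0 → [0,-3,4]
  R2 -= -2·R0 → [0,-9,9]
  R2 -= 3·R1 → [0,0,-3]

L=[[1,0,0],[1,1,0],[-2,3,1]] U=[[2,4,-1],[0,-3,4],[0,0,-3]]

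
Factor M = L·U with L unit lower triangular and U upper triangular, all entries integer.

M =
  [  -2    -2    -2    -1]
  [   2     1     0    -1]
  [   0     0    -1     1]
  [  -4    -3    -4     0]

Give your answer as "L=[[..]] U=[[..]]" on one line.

L=[[1,0,0,0],[-1,1,0,0],[0,0,1,0],[2,-1,2,1]] U=[[-2,-2,-2,-1],[0,-1,-2,-2],[0,0,-1,1],[0,0,0,-2]]

  R1 -= -1·R0 → [0,-1,-2,-2]
  R2 -= 0·R0 → [0,0,-1,1]
  R3 -= 2·R0 → [0,1,0,2]
  R2 -= 0·R1 → [0,0,-1,1]
  R3 -= -1·R1 → [0,0,-2,0]
  R3 -= 2·R2 → [0,0,0,-2]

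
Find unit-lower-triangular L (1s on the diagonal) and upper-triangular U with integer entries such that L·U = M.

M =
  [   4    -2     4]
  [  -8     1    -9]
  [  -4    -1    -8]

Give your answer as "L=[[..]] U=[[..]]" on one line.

L=[[1,0,0],[-2,1,0],[-1,1,1]] U=[[4,-2,4],[0,-3,-1],[0,0,-3]]

  R1 -= -2·R0 → [0,-3,-1]
  R2 -= -1·R0 → [0,-3,-4]
  R2 -= 1·R1 → [0,0,-3]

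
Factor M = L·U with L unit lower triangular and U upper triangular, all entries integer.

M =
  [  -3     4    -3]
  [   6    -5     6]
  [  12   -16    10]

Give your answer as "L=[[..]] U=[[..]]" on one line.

L=[[1,0,0],[-2,1,0],[-4,0,1]] U=[[-3,4,-3],[0,3,0],[0,0,-2]]

  R1 -= -2·R0 → [0,3,0]
  R2 -= -4·R0 → [0,0,-2]
  R2 -= 0·R1 → [0,0,-2]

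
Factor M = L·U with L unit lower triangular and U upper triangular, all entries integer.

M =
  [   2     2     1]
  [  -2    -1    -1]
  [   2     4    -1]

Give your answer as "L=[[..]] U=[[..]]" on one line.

  r1 -= -1·r0 → [0,1,0]
  r2 -= 1·r0 → [0,2,-2]
  r2 -= 2·r1 → [0,0,-2]

L=[[1,0,0],[-1,1,0],[1,2,1]] U=[[2,2,1],[0,1,0],[0,0,-2]]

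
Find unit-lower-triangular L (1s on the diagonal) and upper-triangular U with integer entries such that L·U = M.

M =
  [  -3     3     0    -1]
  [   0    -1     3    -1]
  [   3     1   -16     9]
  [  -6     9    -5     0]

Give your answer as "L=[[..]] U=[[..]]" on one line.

L=[[1,0,0,0],[0,1,0,0],[-1,-4,1,0],[2,-3,-1,1]] U=[[-3,3,0,-1],[0,-1,3,-1],[0,0,-4,4],[0,0,0,3]]

  R1 -= 0·R0 → [0,-1,3,-1]
  R2 -= -1·R0 → [0,4,-16,8]
  R3 -= 2·R0 → [0,3,-5,2]
  R2 -= -4·R1 → [0,0,-4,4]
  R3 -= -3·R1 → [0,0,4,-1]
  R3 -= -1·R2 → [0,0,0,3]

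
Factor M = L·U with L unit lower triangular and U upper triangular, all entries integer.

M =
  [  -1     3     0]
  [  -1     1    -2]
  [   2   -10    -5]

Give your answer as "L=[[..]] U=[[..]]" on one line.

  r1 -= 1·r0 → [0,-2,-2]
  r2 -= -2·r0 → [0,-4,-5]
  r2 -= 2·r1 → [0,0,-1]

L=[[1,0,0],[1,1,0],[-2,2,1]] U=[[-1,3,0],[0,-2,-2],[0,0,-1]]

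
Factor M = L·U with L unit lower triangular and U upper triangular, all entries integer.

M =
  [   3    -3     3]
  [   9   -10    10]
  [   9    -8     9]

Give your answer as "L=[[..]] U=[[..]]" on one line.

L=[[1,0,0],[3,1,0],[3,-1,1]] U=[[3,-3,3],[0,-1,1],[0,0,1]]

  r1 -= 3·r0 → [0,-1,1]
  r2 -= 3·r0 → [0,1,0]
  r2 -= -1·r1 → [0,0,1]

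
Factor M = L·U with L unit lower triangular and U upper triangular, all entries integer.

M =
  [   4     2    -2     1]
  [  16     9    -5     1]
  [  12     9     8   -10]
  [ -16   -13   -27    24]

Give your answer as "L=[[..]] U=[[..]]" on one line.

L=[[1,0,0,0],[4,1,0,0],[3,3,1,0],[-4,-5,-4,1]] U=[[4,2,-2,1],[0,1,3,-3],[0,0,5,-4],[0,0,0,-3]]

  r1 -= 4·r0 → [0,1,3,-3]
  r2 -= 3·r0 → [0,3,14,-13]
  r3 -= -4·r0 → [0,-5,-35,28]
  r2 -= 3·r1 → [0,0,5,-4]
  r3 -= -5·r1 → [0,0,-20,13]
  r3 -= -4·r2 → [0,0,0,-3]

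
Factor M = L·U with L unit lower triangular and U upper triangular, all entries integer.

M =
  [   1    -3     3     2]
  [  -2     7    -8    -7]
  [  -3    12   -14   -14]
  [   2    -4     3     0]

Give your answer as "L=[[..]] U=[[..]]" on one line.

L=[[1,0,0,0],[-2,1,0,0],[-3,3,1,0],[2,2,1,1]] U=[[1,-3,3,2],[0,1,-2,-3],[0,0,1,1],[0,0,0,1]]

  row1 -= -2·row0 → [0,1,-2,-3]
  row2 -= -3·row0 → [0,3,-5,-8]
  row3 -= 2·row0 → [0,2,-3,-4]
  row2 -= 3·row1 → [0,0,1,1]
  row3 -= 2·row1 → [0,0,1,2]
  row3 -= 1·row2 → [0,0,0,1]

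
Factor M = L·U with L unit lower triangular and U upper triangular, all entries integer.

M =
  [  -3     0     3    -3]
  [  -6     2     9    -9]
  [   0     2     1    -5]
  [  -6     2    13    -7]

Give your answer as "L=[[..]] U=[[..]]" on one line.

  r1 -= 2·r0 → [0,2,3,-3]
  r2 -= 0·r0 → [0,2,1,-5]
  r3 -= 2·r0 → [0,2,7,-1]
  r2 -= 1·r1 → [0,0,-2,-2]
  r3 -= 1·r1 → [0,0,4,2]
  r3 -= -2·r2 → [0,0,0,-2]

L=[[1,0,0,0],[2,1,0,0],[0,1,1,0],[2,1,-2,1]] U=[[-3,0,3,-3],[0,2,3,-3],[0,0,-2,-2],[0,0,0,-2]]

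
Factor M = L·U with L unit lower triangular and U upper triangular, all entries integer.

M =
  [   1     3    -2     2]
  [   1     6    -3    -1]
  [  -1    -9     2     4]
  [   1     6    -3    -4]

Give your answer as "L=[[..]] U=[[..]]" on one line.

  row1 -= 1·row0 → [0,3,-1,-3]
  row2 -= -1·row0 → [0,-6,0,6]
  row3 -= 1·row0 → [0,3,-1,-6]
  row2 -= -2·row1 → [0,0,-2,0]
  row3 -= 1·row1 → [0,0,0,-3]
  row3 -= 0·row2 → [0,0,0,-3]

L=[[1,0,0,0],[1,1,0,0],[-1,-2,1,0],[1,1,0,1]] U=[[1,3,-2,2],[0,3,-1,-3],[0,0,-2,0],[0,0,0,-3]]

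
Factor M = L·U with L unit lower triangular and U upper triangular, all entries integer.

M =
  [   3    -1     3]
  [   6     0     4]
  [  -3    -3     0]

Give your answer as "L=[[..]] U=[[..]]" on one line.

L=[[1,0,0],[2,1,0],[-1,-2,1]] U=[[3,-1,3],[0,2,-2],[0,0,-1]]

  R1 -= 2·R0 → [0,2,-2]
  R2 -= -1·R0 → [0,-4,3]
  R2 -= -2·R1 → [0,0,-1]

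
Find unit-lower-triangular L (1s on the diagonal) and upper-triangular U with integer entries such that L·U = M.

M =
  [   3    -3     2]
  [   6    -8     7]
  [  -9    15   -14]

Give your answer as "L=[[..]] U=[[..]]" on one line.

L=[[1,0,0],[2,1,0],[-3,-3,1]] U=[[3,-3,2],[0,-2,3],[0,0,1]]

  r1 -= 2·r0 → [0,-2,3]
  r2 -= -3·r0 → [0,6,-8]
  r2 -= -3·r1 → [0,0,1]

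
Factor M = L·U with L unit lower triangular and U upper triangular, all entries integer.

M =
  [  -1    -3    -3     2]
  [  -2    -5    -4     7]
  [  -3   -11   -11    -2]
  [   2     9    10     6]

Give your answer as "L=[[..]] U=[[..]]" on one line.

L=[[1,0,0,0],[2,1,0,0],[3,-2,1,0],[-2,3,-1,1]] U=[[-1,-3,-3,2],[0,1,2,3],[0,0,2,-2],[0,0,0,-1]]

  R1 -= 2·R0 → [0,1,2,3]
  R2 -= 3·R0 → [0,-2,-2,-8]
  R3 -= -2·R0 → [0,3,4,10]
  R2 -= -2·R1 → [0,0,2,-2]
  R3 -= 3·R1 → [0,0,-2,1]
  R3 -= -1·R2 → [0,0,0,-1]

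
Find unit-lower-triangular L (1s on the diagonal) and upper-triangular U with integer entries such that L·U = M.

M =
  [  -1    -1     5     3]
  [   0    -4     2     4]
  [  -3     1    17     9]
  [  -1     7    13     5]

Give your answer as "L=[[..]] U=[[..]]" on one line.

  R1 -= 0·R0 → [0,-4,2,4]
  R2 -= 3·R0 → [0,4,2,0]
  R3 -= 1·R0 → [0,8,8,2]
  R2 -= -1·R1 → [0,0,4,4]
  R3 -= -2·R1 → [0,0,12,10]
  R3 -= 3·R2 → [0,0,0,-2]

L=[[1,0,0,0],[0,1,0,0],[3,-1,1,0],[1,-2,3,1]] U=[[-1,-1,5,3],[0,-4,2,4],[0,0,4,4],[0,0,0,-2]]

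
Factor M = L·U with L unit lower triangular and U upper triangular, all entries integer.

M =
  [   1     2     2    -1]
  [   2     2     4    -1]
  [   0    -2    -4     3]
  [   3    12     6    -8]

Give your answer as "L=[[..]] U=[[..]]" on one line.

  R1 -= 2·R0 → [0,-2,0,1]
  R2 -= 0·R0 → [0,-2,-4,3]
  R3 -= 3·R0 → [0,6,0,-5]
  R2 -= 1·R1 → [0,0,-4,2]
  R3 -= -3·R1 → [0,0,0,-2]
  R3 -= 0·R2 → [0,0,0,-2]

L=[[1,0,0,0],[2,1,0,0],[0,1,1,0],[3,-3,0,1]] U=[[1,2,2,-1],[0,-2,0,1],[0,0,-4,2],[0,0,0,-2]]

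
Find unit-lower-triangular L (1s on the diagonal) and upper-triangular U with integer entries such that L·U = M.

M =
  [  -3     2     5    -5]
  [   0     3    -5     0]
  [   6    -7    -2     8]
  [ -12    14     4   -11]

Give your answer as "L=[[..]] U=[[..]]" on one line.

  r1 -= 0·r0 → [0,3,-5,0]
  r2 -= -2·r0 → [0,-3,8,-2]
  r3 -= 4·r0 → [0,6,-16,9]
  r2 -= -1·r1 → [0,0,3,-2]
  r3 -= 2·r1 → [0,0,-6,9]
  r3 -= -2·r2 → [0,0,0,5]

L=[[1,0,0,0],[0,1,0,0],[-2,-1,1,0],[4,2,-2,1]] U=[[-3,2,5,-5],[0,3,-5,0],[0,0,3,-2],[0,0,0,5]]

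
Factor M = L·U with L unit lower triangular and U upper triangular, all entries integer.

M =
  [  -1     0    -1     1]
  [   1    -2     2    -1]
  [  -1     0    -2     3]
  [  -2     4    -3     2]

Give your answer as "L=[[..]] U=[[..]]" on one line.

L=[[1,0,0,0],[-1,1,0,0],[1,0,1,0],[2,-2,-1,1]] U=[[-1,0,-1,1],[0,-2,1,0],[0,0,-1,2],[0,0,0,2]]

  r1 -= -1·r0 → [0,-2,1,0]
  r2 -= 1·r0 → [0,0,-1,2]
  r3 -= 2·r0 → [0,4,-1,0]
  r2 -= 0·r1 → [0,0,-1,2]
  r3 -= -2·r1 → [0,0,1,0]
  r3 -= -1·r2 → [0,0,0,2]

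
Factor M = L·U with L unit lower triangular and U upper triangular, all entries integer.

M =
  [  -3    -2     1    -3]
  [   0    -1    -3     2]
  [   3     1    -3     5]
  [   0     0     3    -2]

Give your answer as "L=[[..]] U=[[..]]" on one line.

  row1 -= 0·row0 → [0,-1,-3,2]
  row2 -= -1·row0 → [0,-1,-2,2]
  row3 -= 0·row0 → [0,0,3,-2]
  row2 -= 1·row1 → [0,0,1,0]
  row3 -= 0·row1 → [0,0,3,-2]
  row3 -= 3·row2 → [0,0,0,-2]

L=[[1,0,0,0],[0,1,0,0],[-1,1,1,0],[0,0,3,1]] U=[[-3,-2,1,-3],[0,-1,-3,2],[0,0,1,0],[0,0,0,-2]]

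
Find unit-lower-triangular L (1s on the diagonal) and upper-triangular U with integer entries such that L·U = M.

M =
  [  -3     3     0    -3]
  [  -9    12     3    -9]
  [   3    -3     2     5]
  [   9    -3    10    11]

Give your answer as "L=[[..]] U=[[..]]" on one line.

L=[[1,0,0,0],[3,1,0,0],[-1,0,1,0],[-3,2,2,1]] U=[[-3,3,0,-3],[0,3,3,0],[0,0,2,2],[0,0,0,-2]]

  r1 -= 3·r0 → [0,3,3,0]
  r2 -= -1·r0 → [0,0,2,2]
  r3 -= -3·r0 → [0,6,10,2]
  r2 -= 0·r1 → [0,0,2,2]
  r3 -= 2·r1 → [0,0,4,2]
  r3 -= 2·r2 → [0,0,0,-2]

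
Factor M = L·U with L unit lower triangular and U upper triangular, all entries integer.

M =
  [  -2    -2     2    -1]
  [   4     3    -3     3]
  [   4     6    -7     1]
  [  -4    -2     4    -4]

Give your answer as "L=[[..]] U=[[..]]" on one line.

L=[[1,0,0,0],[-2,1,0,0],[-2,-2,1,0],[2,-2,-2,1]] U=[[-2,-2,2,-1],[0,-1,1,1],[0,0,-1,1],[0,0,0,2]]

  row1 -= -2·row0 → [0,-1,1,1]
  row2 -= -2·row0 → [0,2,-3,-1]
  row3 -= 2·row0 → [0,2,0,-2]
  row2 -= -2·row1 → [0,0,-1,1]
  row3 -= -2·row1 → [0,0,2,0]
  row3 -= -2·row2 → [0,0,0,2]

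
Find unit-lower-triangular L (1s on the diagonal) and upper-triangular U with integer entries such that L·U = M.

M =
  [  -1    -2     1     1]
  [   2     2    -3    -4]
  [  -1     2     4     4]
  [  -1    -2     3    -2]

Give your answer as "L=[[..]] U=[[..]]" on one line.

  row1 -= -2·row0 → [0,-2,-1,-2]
  row2 -= 1·row0 → [0,4,3,3]
  row3 -= 1·row0 → [0,0,2,-3]
  row2 -= -2·row1 → [0,0,1,-1]
  row3 -= 0·row1 → [0,0,2,-3]
  row3 -= 2·row2 → [0,0,0,-1]

L=[[1,0,0,0],[-2,1,0,0],[1,-2,1,0],[1,0,2,1]] U=[[-1,-2,1,1],[0,-2,-1,-2],[0,0,1,-1],[0,0,0,-1]]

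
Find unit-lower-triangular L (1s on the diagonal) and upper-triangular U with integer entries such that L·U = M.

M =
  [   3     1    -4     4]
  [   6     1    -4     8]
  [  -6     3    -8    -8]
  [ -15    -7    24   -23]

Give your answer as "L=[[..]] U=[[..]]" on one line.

L=[[1,0,0,0],[2,1,0,0],[-2,-5,1,0],[-5,2,-1,1]] U=[[3,1,-4,4],[0,-1,4,0],[0,0,4,0],[0,0,0,-3]]

  row1 -= 2·row0 → [0,-1,4,0]
  row2 -= -2·row0 → [0,5,-16,0]
  row3 -= -5·row0 → [0,-2,4,-3]
  row2 -= -5·row1 → [0,0,4,0]
  row3 -= 2·row1 → [0,0,-4,-3]
  row3 -= -1·row2 → [0,0,0,-3]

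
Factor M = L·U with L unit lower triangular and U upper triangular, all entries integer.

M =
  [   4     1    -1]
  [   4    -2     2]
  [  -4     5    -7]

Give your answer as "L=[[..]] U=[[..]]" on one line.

  r1 -= 1·r0 → [0,-3,3]
  r2 -= -1·r0 → [0,6,-8]
  r2 -= -2·r1 → [0,0,-2]

L=[[1,0,0],[1,1,0],[-1,-2,1]] U=[[4,1,-1],[0,-3,3],[0,0,-2]]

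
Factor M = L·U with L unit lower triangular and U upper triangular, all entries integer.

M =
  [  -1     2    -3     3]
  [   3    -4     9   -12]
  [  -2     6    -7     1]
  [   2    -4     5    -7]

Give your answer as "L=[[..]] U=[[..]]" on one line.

L=[[1,0,0,0],[-3,1,0,0],[2,1,1,0],[-2,0,1,1]] U=[[-1,2,-3,3],[0,2,0,-3],[0,0,-1,-2],[0,0,0,1]]

  r1 -= -3·r0 → [0,2,0,-3]
  r2 -= 2·r0 → [0,2,-1,-5]
  r3 -= -2·r0 → [0,0,-1,-1]
  r2 -= 1·r1 → [0,0,-1,-2]
  r3 -= 0·r1 → [0,0,-1,-1]
  r3 -= 1·r2 → [0,0,0,1]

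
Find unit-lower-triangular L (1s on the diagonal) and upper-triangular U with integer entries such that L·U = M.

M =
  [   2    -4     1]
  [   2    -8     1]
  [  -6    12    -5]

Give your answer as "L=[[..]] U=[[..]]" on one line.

  R1 -= 1·R0 → [0,-4,0]
  R2 -= -3·R0 → [0,0,-2]
  R2 -= 0·R1 → [0,0,-2]

L=[[1,0,0],[1,1,0],[-3,0,1]] U=[[2,-4,1],[0,-4,0],[0,0,-2]]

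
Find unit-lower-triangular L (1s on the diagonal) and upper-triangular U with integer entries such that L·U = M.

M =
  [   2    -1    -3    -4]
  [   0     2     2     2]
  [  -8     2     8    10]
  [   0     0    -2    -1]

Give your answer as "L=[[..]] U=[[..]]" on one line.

  row1 -= 0·row0 → [0,2,2,2]
  row2 -= -4·row0 → [0,-2,-4,-6]
  row3 -= 0·row0 → [0,0,-2,-1]
  row2 -= -1·row1 → [0,0,-2,-4]
  row3 -= 0·row1 → [0,0,-2,-1]
  row3 -= 1·row2 → [0,0,0,3]

L=[[1,0,0,0],[0,1,0,0],[-4,-1,1,0],[0,0,1,1]] U=[[2,-1,-3,-4],[0,2,2,2],[0,0,-2,-4],[0,0,0,3]]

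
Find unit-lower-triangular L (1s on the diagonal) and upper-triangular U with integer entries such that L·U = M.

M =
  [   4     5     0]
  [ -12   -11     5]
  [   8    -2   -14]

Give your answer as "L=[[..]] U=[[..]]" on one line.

  r1 -= -3·r0 → [0,4,5]
  r2 -= 2·r0 → [0,-12,-14]
  r2 -= -3·r1 → [0,0,1]

L=[[1,0,0],[-3,1,0],[2,-3,1]] U=[[4,5,0],[0,4,5],[0,0,1]]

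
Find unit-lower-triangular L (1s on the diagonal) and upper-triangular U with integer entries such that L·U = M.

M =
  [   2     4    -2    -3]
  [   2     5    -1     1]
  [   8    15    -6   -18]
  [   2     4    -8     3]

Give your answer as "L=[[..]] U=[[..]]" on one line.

  r1 -= 1·r0 → [0,1,1,4]
  r2 -= 4·r0 → [0,-1,2,-6]
  r3 -= 1·r0 → [0,0,-6,6]
  r2 -= -1·r1 → [0,0,3,-2]
  r3 -= 0·r1 → [0,0,-6,6]
  r3 -= -2·r2 → [0,0,0,2]

L=[[1,0,0,0],[1,1,0,0],[4,-1,1,0],[1,0,-2,1]] U=[[2,4,-2,-3],[0,1,1,4],[0,0,3,-2],[0,0,0,2]]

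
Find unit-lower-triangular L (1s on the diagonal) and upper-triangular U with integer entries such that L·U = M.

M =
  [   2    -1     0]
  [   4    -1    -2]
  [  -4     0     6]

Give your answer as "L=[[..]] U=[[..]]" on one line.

  r1 -= 2·r0 → [0,1,-2]
  r2 -= -2·r0 → [0,-2,6]
  r2 -= -2·r1 → [0,0,2]

L=[[1,0,0],[2,1,0],[-2,-2,1]] U=[[2,-1,0],[0,1,-2],[0,0,2]]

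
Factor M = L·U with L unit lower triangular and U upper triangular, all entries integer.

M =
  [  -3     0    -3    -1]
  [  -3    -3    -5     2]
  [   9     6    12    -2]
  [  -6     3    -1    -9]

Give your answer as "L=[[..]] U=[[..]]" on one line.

L=[[1,0,0,0],[1,1,0,0],[-3,-2,1,0],[2,-1,-3,1]] U=[[-3,0,-3,-1],[0,-3,-2,3],[0,0,-1,1],[0,0,0,-1]]

  R1 -= 1·R0 → [0,-3,-2,3]
  R2 -= -3·R0 → [0,6,3,-5]
  R3 -= 2·R0 → [0,3,5,-7]
  R2 -= -2·R1 → [0,0,-1,1]
  R3 -= -1·R1 → [0,0,3,-4]
  R3 -= -3·R2 → [0,0,0,-1]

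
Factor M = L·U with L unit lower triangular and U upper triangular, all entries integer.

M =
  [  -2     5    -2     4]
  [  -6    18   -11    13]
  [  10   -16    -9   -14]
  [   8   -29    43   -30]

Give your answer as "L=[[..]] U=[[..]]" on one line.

L=[[1,0,0,0],[3,1,0,0],[-5,3,1,0],[-4,-3,-5,1]] U=[[-2,5,-2,4],[0,3,-5,1],[0,0,-4,3],[0,0,0,4]]

  r1 -= 3·r0 → [0,3,-5,1]
  r2 -= -5·r0 → [0,9,-19,6]
  r3 -= -4·r0 → [0,-9,35,-14]
  r2 -= 3·r1 → [0,0,-4,3]
  r3 -= -3·r1 → [0,0,20,-11]
  r3 -= -5·r2 → [0,0,0,4]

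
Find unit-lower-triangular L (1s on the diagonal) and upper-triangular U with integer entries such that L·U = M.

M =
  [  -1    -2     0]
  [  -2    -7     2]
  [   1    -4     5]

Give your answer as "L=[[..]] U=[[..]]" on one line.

  R1 -= 2·R0 → [0,-3,2]
  R2 -= -1·R0 → [0,-6,5]
  R2 -= 2·R1 → [0,0,1]

L=[[1,0,0],[2,1,0],[-1,2,1]] U=[[-1,-2,0],[0,-3,2],[0,0,1]]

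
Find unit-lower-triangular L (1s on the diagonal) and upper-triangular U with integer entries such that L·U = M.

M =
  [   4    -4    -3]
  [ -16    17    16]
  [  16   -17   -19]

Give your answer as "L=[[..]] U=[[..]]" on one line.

L=[[1,0,0],[-4,1,0],[4,-1,1]] U=[[4,-4,-3],[0,1,4],[0,0,-3]]

  row1 -= -4·row0 → [0,1,4]
  row2 -= 4·row0 → [0,-1,-7]
  row2 -= -1·row1 → [0,0,-3]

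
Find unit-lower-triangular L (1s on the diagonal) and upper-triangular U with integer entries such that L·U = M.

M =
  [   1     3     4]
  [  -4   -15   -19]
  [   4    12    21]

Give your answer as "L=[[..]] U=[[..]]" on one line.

  r1 -= -4·r0 → [0,-3,-3]
  r2 -= 4·r0 → [0,0,5]
  r2 -= 0·r1 → [0,0,5]

L=[[1,0,0],[-4,1,0],[4,0,1]] U=[[1,3,4],[0,-3,-3],[0,0,5]]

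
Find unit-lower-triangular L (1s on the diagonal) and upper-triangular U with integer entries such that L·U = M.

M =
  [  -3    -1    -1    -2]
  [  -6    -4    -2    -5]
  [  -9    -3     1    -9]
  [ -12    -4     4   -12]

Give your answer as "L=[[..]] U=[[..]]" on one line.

L=[[1,0,0,0],[2,1,0,0],[3,0,1,0],[4,0,2,1]] U=[[-3,-1,-1,-2],[0,-2,0,-1],[0,0,4,-3],[0,0,0,2]]

  R1 -= 2·R0 → [0,-2,0,-1]
  R2 -= 3·R0 → [0,0,4,-3]
  R3 -= 4·R0 → [0,0,8,-4]
  R2 -= 0·R1 → [0,0,4,-3]
  R3 -= 0·R1 → [0,0,8,-4]
  R3 -= 2·R2 → [0,0,0,2]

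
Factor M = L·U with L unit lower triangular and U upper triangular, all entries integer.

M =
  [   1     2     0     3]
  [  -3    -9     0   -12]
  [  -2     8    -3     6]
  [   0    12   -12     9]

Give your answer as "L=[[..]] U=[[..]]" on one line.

  row1 -= -3·row0 → [0,-3,0,-3]
  row2 -= -2·row0 → [0,12,-3,12]
  row3 -= 0·row0 → [0,12,-12,9]
  row2 -= -4·row1 → [0,0,-3,0]
  row3 -= -4·row1 → [0,0,-12,-3]
  row3 -= 4·row2 → [0,0,0,-3]

L=[[1,0,0,0],[-3,1,0,0],[-2,-4,1,0],[0,-4,4,1]] U=[[1,2,0,3],[0,-3,0,-3],[0,0,-3,0],[0,0,0,-3]]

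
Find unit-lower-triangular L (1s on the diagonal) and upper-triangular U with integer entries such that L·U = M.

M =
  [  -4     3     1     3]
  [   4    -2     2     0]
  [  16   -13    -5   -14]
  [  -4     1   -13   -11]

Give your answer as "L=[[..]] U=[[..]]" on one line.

  row1 -= -1·row0 → [0,1,3,3]
  row2 -= -4·row0 → [0,-1,-1,-2]
  row3 -= 1·row0 → [0,-2,-14,-14]
  row2 -= -1·row1 → [0,0,2,1]
  row3 -= -2·row1 → [0,0,-8,-8]
  row3 -= -4·row2 → [0,0,0,-4]

L=[[1,0,0,0],[-1,1,0,0],[-4,-1,1,0],[1,-2,-4,1]] U=[[-4,3,1,3],[0,1,3,3],[0,0,2,1],[0,0,0,-4]]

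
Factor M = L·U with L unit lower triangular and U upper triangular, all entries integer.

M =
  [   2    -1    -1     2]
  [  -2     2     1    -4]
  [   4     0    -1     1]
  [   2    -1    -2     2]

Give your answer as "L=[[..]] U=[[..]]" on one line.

L=[[1,0,0,0],[-1,1,0,0],[2,2,1,0],[1,0,-1,1]] U=[[2,-1,-1,2],[0,1,0,-2],[0,0,1,1],[0,0,0,1]]

  R1 -= -1·R0 → [0,1,0,-2]
  R2 -= 2·R0 → [0,2,1,-3]
  R3 -= 1·R0 → [0,0,-1,0]
  R2 -= 2·R1 → [0,0,1,1]
  R3 -= 0·R1 → [0,0,-1,0]
  R3 -= -1·R2 → [0,0,0,1]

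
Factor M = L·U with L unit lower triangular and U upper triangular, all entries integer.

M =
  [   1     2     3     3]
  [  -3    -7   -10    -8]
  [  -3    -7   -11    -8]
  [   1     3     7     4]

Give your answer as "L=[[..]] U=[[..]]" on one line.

L=[[1,0,0,0],[-3,1,0,0],[-3,1,1,0],[1,-1,-3,1]] U=[[1,2,3,3],[0,-1,-1,1],[0,0,-1,0],[0,0,0,2]]

  R1 -= -3·R0 → [0,-1,-1,1]
  R2 -= -3·R0 → [0,-1,-2,1]
  R3 -= 1·R0 → [0,1,4,1]
  R2 -= 1·R1 → [0,0,-1,0]
  R3 -= -1·R1 → [0,0,3,2]
  R3 -= -3·R2 → [0,0,0,2]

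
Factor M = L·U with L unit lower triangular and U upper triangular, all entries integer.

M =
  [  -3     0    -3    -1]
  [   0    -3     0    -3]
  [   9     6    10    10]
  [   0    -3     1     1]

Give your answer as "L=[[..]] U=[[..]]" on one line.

  r1 -= 0·r0 → [0,-3,0,-3]
  r2 -= -3·r0 → [0,6,1,7]
  r3 -= 0·r0 → [0,-3,1,1]
  r2 -= -2·r1 → [0,0,1,1]
  r3 -= 1·r1 → [0,0,1,4]
  r3 -= 1·r2 → [0,0,0,3]

L=[[1,0,0,0],[0,1,0,0],[-3,-2,1,0],[0,1,1,1]] U=[[-3,0,-3,-1],[0,-3,0,-3],[0,0,1,1],[0,0,0,3]]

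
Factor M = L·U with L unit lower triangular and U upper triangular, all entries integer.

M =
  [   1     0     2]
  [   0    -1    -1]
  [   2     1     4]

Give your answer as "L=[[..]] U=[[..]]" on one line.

  R1 -= 0·R0 → [0,-1,-1]
  R2 -= 2·R0 → [0,1,0]
  R2 -= -1·R1 → [0,0,-1]

L=[[1,0,0],[0,1,0],[2,-1,1]] U=[[1,0,2],[0,-1,-1],[0,0,-1]]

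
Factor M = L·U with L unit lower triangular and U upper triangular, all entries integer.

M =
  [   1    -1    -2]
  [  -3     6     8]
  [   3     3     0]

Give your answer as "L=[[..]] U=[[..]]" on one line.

L=[[1,0,0],[-3,1,0],[3,2,1]] U=[[1,-1,-2],[0,3,2],[0,0,2]]

  row1 -= -3·row0 → [0,3,2]
  row2 -= 3·row0 → [0,6,6]
  row2 -= 2·row1 → [0,0,2]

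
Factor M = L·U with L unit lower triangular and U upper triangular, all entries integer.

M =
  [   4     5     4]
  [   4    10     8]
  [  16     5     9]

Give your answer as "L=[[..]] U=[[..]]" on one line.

  R1 -= 1·R0 → [0,5,4]
  R2 -= 4·R0 → [0,-15,-7]
  R2 -= -3·R1 → [0,0,5]

L=[[1,0,0],[1,1,0],[4,-3,1]] U=[[4,5,4],[0,5,4],[0,0,5]]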